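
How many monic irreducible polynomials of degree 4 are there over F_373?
There are 4839184878 monic irreducible polynomials of degree 4 over F_373

Each element of F_{373^4} that lies in no proper subfield is a root of exactly one monic irreducible of degree 4 over F_373, and each such polynomial has 4 distinct roots in F_{373^4}. By Möbius inversion the count is N_373(4) = (1/4) Σ_{d|4} μ(4/d) · 373^d = (1/4)(μ(4)·373^1 + μ(2)·373^2 + μ(1)·373^4) = 19356739512/4 = 4839184878.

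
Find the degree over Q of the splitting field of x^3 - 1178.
[K : Q] = 6

The roots of x^3 - 1178 are ∛1178, ω∛1178, ω^2∛1178 where ω = e^(2πi/3) is a primitive cube root of unity, so K = Q(∛1178, ω). Now [Q(∛1178):Q] = 3 (since 1178 is not a perfect cube, x^3 - 1178 is irreducible) and [Q(ω):Q] = 2. Both 2 and 3 divide [K:Q], and [K:Q] ≤ 3·2 = 6, so [K:Q] = 6. (Equivalently: Q(∛1178) ⊂ R but ω ∉ R, so [K : Q(∛1178)] = 2.)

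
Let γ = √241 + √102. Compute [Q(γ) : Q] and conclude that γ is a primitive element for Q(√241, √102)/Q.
[Q(γ) : Q] = 4 (equivalently, Q(γ) = Q(√241, √102))

Obviously Q(γ) ⊆ Q(√241, √102), and [Q(√241, √102):Q] = 4 (since 241, 102 are distinct squarefree integers > 1 with 24582 not a perfect square). To show equality we compute the minimal polynomial of γ. From γ = √241 + √102: γ^2 = 241 + 2√(24582) + 102 = 343 + 2√(24582), so γ^2 - 343 = 2√(24582); squaring, (γ^2 - 343)^2 = 4·24582, i.e. γ^4 - 686γ^2 + 117649 - 98328 = 0, i.e. γ^4 - 686γ^2 + 19321 = 0. So γ is a root of x^4 - 686x^2 + 19321. This polynomial is irreducible over Q: it has no rational root (each ±√241 ± √102 is irrational), and any factorization into two quadratics over Q would force √(24582) ∈ Q (pairing opposite roots) or √241, √102 ∈ Q (other pairings), all impossible. Hence [Q(γ):Q] = 4 = [Q(√241, √102):Q], so Q(γ) = Q(√241, √102).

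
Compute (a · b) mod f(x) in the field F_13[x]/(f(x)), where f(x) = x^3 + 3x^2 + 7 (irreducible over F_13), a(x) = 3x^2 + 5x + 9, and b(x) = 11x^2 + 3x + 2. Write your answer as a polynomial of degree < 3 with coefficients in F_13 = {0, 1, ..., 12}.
a · b ≡ 4x^2 + x + 3 (mod f(x))

Multiply in F_13[x]: a(x)·b(x) = (3x^2 + 5x + 9)·(11x^2 + 3x + 2) = 7x^4 + 12x^3 + 3x^2 + 11x + 5. This has degree ≥ 3, so divide by f(x) over F_13: 7x^4 + 12x^3 + 3x^2 + 11x + 5 = (7x + 4)·(x^3 + 3x^2 + 7) + (4x^2 + x + 3). Hence a·b ≡ 4x^2 + x + 3 (mod f). (F_13[x]/(f) is a field with 13^3 = 2197 elements since f is irreducible of degree 3.)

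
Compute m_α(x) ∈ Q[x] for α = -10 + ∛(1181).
m_α(x) = x^3 + 30x^2 + 300x - 181

Set β = α + 10 = ∛(1181), so β^3 = 1181. Then (α + 10)^3 - 1181 = 0, i.e. α is a root of g(x) = (x + 10)^3 - 1181 = x^3 + 30x^2 + 300x - 181. Since g(x) = h(x + 10) where h(x) = x^3 - 1181, and h is irreducible over Q (because 1181 is not a perfect cube, so h has no rational root, and a monic cubic with no rational root is irreducible), g is also irreducible (irreducibility is preserved under the substitution x → x + 10). Hence m_α(x) = x^3 + 30x^2 + 300x - 181.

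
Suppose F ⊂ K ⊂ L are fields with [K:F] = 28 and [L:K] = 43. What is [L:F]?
[L:F] = 1204

The tower law says that for any tower of field extensions F ⊂ K ⊂ L with finite degrees, [L:F] = [L:K] · [K:F]. Here this gives [L:F] = 43 · 28 = 1204.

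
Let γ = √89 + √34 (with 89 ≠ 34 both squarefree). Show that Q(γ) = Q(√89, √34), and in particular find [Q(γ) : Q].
[Q(γ) : Q] = 4 (equivalently, Q(γ) = Q(√89, √34))

Obviously Q(γ) ⊆ Q(√89, √34), and [Q(√89, √34):Q] = 4 (since 89, 34 are distinct squarefree integers > 1 with 3026 not a perfect square). To show equality we compute the minimal polynomial of γ. From γ = √89 + √34: γ^2 = 89 + 2√(3026) + 34 = 123 + 2√(3026), so γ^2 - 123 = 2√(3026); squaring, (γ^2 - 123)^2 = 4·3026, i.e. γ^4 - 246γ^2 + 15129 - 12104 = 0, i.e. γ^4 - 246γ^2 + 3025 = 0. So γ is a root of x^4 - 246x^2 + 3025. This polynomial is irreducible over Q: it has no rational root (each ±√89 ± √34 is irrational), and any factorization into two quadratics over Q would force √(3026) ∈ Q (pairing opposite roots) or √89, √34 ∈ Q (other pairings), all impossible. Hence [Q(γ):Q] = 4 = [Q(√89, √34):Q], so Q(γ) = Q(√89, √34).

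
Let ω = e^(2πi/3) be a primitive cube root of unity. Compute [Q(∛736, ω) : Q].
[Q(∛736, ω) : Q] = 6

[Q(∛736):Q] = 3 (min poly x^3 - 736, irreducible since 736 is not a perfect cube). [Q(ω):Q] = 2 (min poly x^2 + x + 1). Since Q(∛736) ⊂ R and ω ∉ R, we have ω ∉ Q(∛736), so x^2 + x + 1 remains irreducible over Q(∛736) and [Q(∛736, ω) : Q(∛736)] = 2. By the tower law, [Q(∛736, ω) : Q] = 3 · 2 = 6. (In fact Q(∛736, ω) is the splitting field of x^3 - 736 over Q.)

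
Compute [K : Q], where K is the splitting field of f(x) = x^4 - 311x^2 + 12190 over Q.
[K : Q] = 4

Solving the quadratic in x^2: x^2 = (311 ± √(311^2 - 4·12190))/2 = (311 ± √47961)/2 = (311 ± 219)/2, giving x^2 = 46 or x^2 = 265. So f(x) = (x^2 - 46)(x^2 - 265) and the roots of f are ±√46, ±√265. Hence the splitting field is K = Q(√46, √265). Since 46 and 265 are distinct squarefree integers > 1, their product 12190 is not a perfect square, so √265 ∉ Q(√46). By the tower law [K:Q] = [Q(√46,√265):Q(√46)] · [Q(√46):Q] = 2 · 2 = 4.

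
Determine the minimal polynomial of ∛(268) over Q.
m_α(x) = x^3 - 268

α satisfies α^3 = 268, so x^3 - 268 annihilates α. By the rational root test, a rational root p/q (in lowest terms) of x^3 - 268 would satisfy p^3 = 268 q^3, forcing q = 1 and p^3 = 268; but 268 is not a perfect cube, contradiction. A monic cubic over Q with no rational root is irreducible (any nontrivial factorization would include a linear factor). Hence x^3 - 268 is the minimal polynomial of α, and in particular [Q(α):Q] = 3.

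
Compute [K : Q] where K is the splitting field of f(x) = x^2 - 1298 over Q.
[K : Q] = 2

f(x) = x^2 - 1298 factors as (x - √1298)(x + √1298). The splitting field is K = Q(√1298). Since 1298 is squarefree and > 1, it is not a perfect square, so x^2 - 1298 is irreducible over Q and [Q(√1298) : Q] = 2. Hence [K : Q] = 2.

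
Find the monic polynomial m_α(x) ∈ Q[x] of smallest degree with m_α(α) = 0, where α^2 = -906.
m_α(x) = x^2 + 906

α satisfies α^2 + 906 = 0, so x^2 + 906 annihilates α. Since d = -906 is squarefree and ≠ 1, it is not a perfect square in Q, so x^2 + 906 has no rational root and is therefore irreducible over Q (a degree-2 polynomial over a field is irreducible iff it has no root). Hence m_α(x) = x^2 + 906.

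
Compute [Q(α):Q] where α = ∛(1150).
[Q(α):Q] = 3

The minimal polynomial of α is x^3 - 1150, irreducible over Q since 1150 is not a perfect cube (so x^3 - 1150 has no rational root). Hence [Q(α):Q] = deg(m_α) = 3.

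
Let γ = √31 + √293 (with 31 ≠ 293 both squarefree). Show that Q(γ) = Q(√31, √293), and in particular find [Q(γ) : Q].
[Q(γ) : Q] = 4 (equivalently, Q(γ) = Q(√31, √293))

Obviously Q(γ) ⊆ Q(√31, √293), and [Q(√31, √293):Q] = 4 (since 31, 293 are distinct squarefree integers > 1 with 9083 not a perfect square). To show equality we compute the minimal polynomial of γ. From γ = √31 + √293: γ^2 = 31 + 2√(9083) + 293 = 324 + 2√(9083), so γ^2 - 324 = 2√(9083); squaring, (γ^2 - 324)^2 = 4·9083, i.e. γ^4 - 648γ^2 + 104976 - 36332 = 0, i.e. γ^4 - 648γ^2 + 68644 = 0. So γ is a root of x^4 - 648x^2 + 68644. This polynomial is irreducible over Q: it has no rational root (each ±√31 ± √293 is irrational), and any factorization into two quadratics over Q would force √(9083) ∈ Q (pairing opposite roots) or √31, √293 ∈ Q (other pairings), all impossible. Hence [Q(γ):Q] = 4 = [Q(√31, √293):Q], so Q(γ) = Q(√31, √293).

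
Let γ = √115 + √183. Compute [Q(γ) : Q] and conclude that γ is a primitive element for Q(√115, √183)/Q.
[Q(γ) : Q] = 4 (equivalently, Q(γ) = Q(√115, √183))

Obviously Q(γ) ⊆ Q(√115, √183), and [Q(√115, √183):Q] = 4 (since 115, 183 are distinct squarefree integers > 1 with 21045 not a perfect square). To show equality we compute the minimal polynomial of γ. From γ = √115 + √183: γ^2 = 115 + 2√(21045) + 183 = 298 + 2√(21045), so γ^2 - 298 = 2√(21045); squaring, (γ^2 - 298)^2 = 4·21045, i.e. γ^4 - 596γ^2 + 88804 - 84180 = 0, i.e. γ^4 - 596γ^2 + 4624 = 0. So γ is a root of x^4 - 596x^2 + 4624. This polynomial is irreducible over Q: it has no rational root (each ±√115 ± √183 is irrational), and any factorization into two quadratics over Q would force √(21045) ∈ Q (pairing opposite roots) or √115, √183 ∈ Q (other pairings), all impossible. Hence [Q(γ):Q] = 4 = [Q(√115, √183):Q], so Q(γ) = Q(√115, √183).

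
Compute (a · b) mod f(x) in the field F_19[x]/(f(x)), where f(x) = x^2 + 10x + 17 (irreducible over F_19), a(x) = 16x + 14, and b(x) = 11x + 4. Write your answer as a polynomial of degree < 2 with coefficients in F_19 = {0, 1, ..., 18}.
a · b ≡ 16x + 9 (mod f(x))

Multiply in F_19[x]: a(x)·b(x) = (16x + 14)·(11x + 4) = 5x^2 + 9x + 18. This has degree ≥ 2, so divide by f(x) over F_19: 5x^2 + 9x + 18 = (5)·(x^2 + 10x + 17) + (16x + 9). Hence a·b ≡ 16x + 9 (mod f). (F_19[x]/(f) is a field with 19^2 = 361 elements since f is irreducible of degree 2.)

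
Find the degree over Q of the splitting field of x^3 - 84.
[K : Q] = 6

The roots of x^3 - 84 are ∛84, ω∛84, ω^2∛84 where ω = e^(2πi/3) is a primitive cube root of unity, so K = Q(∛84, ω). Now [Q(∛84):Q] = 3 (since 84 is not a perfect cube, x^3 - 84 is irreducible) and [Q(ω):Q] = 2. Both 2 and 3 divide [K:Q], and [K:Q] ≤ 3·2 = 6, so [K:Q] = 6. (Equivalently: Q(∛84) ⊂ R but ω ∉ R, so [K : Q(∛84)] = 2.)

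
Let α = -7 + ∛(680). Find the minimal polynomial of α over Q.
m_α(x) = x^3 + 21x^2 + 147x - 337

Set β = α + 7 = ∛(680), so β^3 = 680. Then (α + 7)^3 - 680 = 0, i.e. α is a root of g(x) = (x + 7)^3 - 680 = x^3 + 21x^2 + 147x - 337. Since g(x) = h(x + 7) where h(x) = x^3 - 680, and h is irreducible over Q (because 680 is not a perfect cube, so h has no rational root, and a monic cubic with no rational root is irreducible), g is also irreducible (irreducibility is preserved under the substitution x → x + 7). Hence m_α(x) = x^3 + 21x^2 + 147x - 337.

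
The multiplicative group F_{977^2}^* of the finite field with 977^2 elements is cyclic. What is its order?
|F_{977^2}^*| = 954528

F_{977^2} has 977^2 = 954529 elements; its multiplicative group consists of all nonzero elements, so |F_{977^2}^*| = 954529 - 1 = 954528. (It is cyclic since any finite subgroup of the multiplicative group of a field is cyclic.)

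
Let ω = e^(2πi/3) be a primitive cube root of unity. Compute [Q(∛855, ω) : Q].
[Q(∛855, ω) : Q] = 6

[Q(∛855):Q] = 3 (min poly x^3 - 855, irreducible since 855 is not a perfect cube). [Q(ω):Q] = 2 (min poly x^2 + x + 1). Since Q(∛855) ⊂ R and ω ∉ R, we have ω ∉ Q(∛855), so x^2 + x + 1 remains irreducible over Q(∛855) and [Q(∛855, ω) : Q(∛855)] = 2. By the tower law, [Q(∛855, ω) : Q] = 3 · 2 = 6. (In fact Q(∛855, ω) is the splitting field of x^3 - 855 over Q.)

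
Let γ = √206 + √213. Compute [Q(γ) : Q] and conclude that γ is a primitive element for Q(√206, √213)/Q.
[Q(γ) : Q] = 4 (equivalently, Q(γ) = Q(√206, √213))

Obviously Q(γ) ⊆ Q(√206, √213), and [Q(√206, √213):Q] = 4 (since 206, 213 are distinct squarefree integers > 1 with 43878 not a perfect square). To show equality we compute the minimal polynomial of γ. From γ = √206 + √213: γ^2 = 206 + 2√(43878) + 213 = 419 + 2√(43878), so γ^2 - 419 = 2√(43878); squaring, (γ^2 - 419)^2 = 4·43878, i.e. γ^4 - 838γ^2 + 175561 - 175512 = 0, i.e. γ^4 - 838γ^2 + 49 = 0. So γ is a root of x^4 - 838x^2 + 49. This polynomial is irreducible over Q: it has no rational root (each ±√206 ± √213 is irrational), and any factorization into two quadratics over Q would force √(43878) ∈ Q (pairing opposite roots) or √206, √213 ∈ Q (other pairings), all impossible. Hence [Q(γ):Q] = 4 = [Q(√206, √213):Q], so Q(γ) = Q(√206, √213).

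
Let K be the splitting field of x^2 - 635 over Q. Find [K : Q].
[K : Q] = 2

f(x) = x^2 - 635 factors as (x - √635)(x + √635). The splitting field is K = Q(√635). Since 635 is squarefree and > 1, it is not a perfect square, so x^2 - 635 is irreducible over Q and [Q(√635) : Q] = 2. Hence [K : Q] = 2.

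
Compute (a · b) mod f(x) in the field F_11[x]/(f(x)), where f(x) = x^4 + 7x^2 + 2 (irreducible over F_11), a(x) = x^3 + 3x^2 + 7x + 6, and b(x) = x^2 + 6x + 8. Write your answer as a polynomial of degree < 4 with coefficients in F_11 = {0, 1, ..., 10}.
a · b ≡ 4x^3 + 9x^2 + 2x + 8 (mod f(x))

Multiply in F_11[x]: a(x)·b(x) = (x^3 + 3x^2 + 7x + 6)·(x^2 + 6x + 8) = x^5 + 9x^4 + 6x^2 + 4x + 4. This has degree ≥ 4, so divide by f(x) over F_11: x^5 + 9x^4 + 6x^2 + 4x + 4 = (x + 9)·(x^4 + 7x^2 + 2) + (4x^3 + 9x^2 + 2x + 8). Hence a·b ≡ 4x^3 + 9x^2 + 2x + 8 (mod f). (F_11[x]/(f) is a field with 11^4 = 14641 elements since f is irreducible of degree 4.)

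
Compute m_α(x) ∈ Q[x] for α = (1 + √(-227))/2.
m_α(x) = x^2 - x + 57

From 2α - 1 = √(-227), squaring gives (2α - 1)^2 = -227, i.e. 4α^2 - 4α + 1 = -227, so α^2 - α + (1 + 227)/4 = 0. Since -227 ≡ 1 (mod 4), (1 + 227)/4 = 57 ∈ Z. The polynomial x^2 - x + 57 has discriminant 1 - 4·(57) = -227, which is not a perfect square in Q (d = -227 is squarefree and ≠ 1), so x^2 - x + 57 is irreducible over Q. It is the minimal polynomial of α.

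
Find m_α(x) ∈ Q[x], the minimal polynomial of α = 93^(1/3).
m_α(x) = x^3 - 93

α satisfies α^3 = 93, so x^3 - 93 annihilates α. By the rational root test, a rational root p/q (in lowest terms) of x^3 - 93 would satisfy p^3 = 93 q^3, forcing q = 1 and p^3 = 93; but 93 is not a perfect cube, contradiction. A monic cubic over Q with no rational root is irreducible (any nontrivial factorization would include a linear factor). Hence x^3 - 93 is the minimal polynomial of α, and in particular [Q(α):Q] = 3.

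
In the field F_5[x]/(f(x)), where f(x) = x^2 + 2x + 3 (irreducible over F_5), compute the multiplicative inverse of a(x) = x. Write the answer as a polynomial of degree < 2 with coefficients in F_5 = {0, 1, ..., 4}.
a(x)^(-1) ≡ 3x + 1 (mod f(x))

Since f is irreducible over F_5, F_5[x]/(f) is a field and a(x) ≠ 0 has an inverse. Apply the extended Euclidean algorithm to f(x) and a(x) in F_5[x]: f(x) = (x + 2)·a(x) + (3). The last nonzero remainder is the constant 3 = gcd(f, a) in F_5. Back-substituting through the division chain expresses 3 = s(x)·a(x) + t(x)·f(x) with s(x) ≡ 4x + 3 (mod f), so (4x + 3)·a(x) ≡ 3 (mod f). Multiplying by 3^(-1) ≡ 2 in F_5 gives a(x)^(-1) ≡ 2·(4x + 3) ≡ 3x + 1 (mod f). Check: (x)·(3x + 1) = 3x^2 + x ≡ 1 (mod x^2 + 2x + 3).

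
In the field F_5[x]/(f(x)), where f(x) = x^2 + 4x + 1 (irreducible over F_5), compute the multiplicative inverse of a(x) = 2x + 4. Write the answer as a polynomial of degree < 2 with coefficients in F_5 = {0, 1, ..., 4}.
a(x)^(-1) ≡ x + 2 (mod f(x))

Since f is irreducible over F_5, F_5[x]/(f) is a field and a(x) ≠ 0 has an inverse. Apply the extended Euclidean algorithm to f(x) and a(x) in F_5[x]: f(x) = (3x + 1)·a(x) + (2). The last nonzero remainder is the constant 2 = gcd(f, a) in F_5. Back-substituting through the division chain expresses 2 = s(x)·a(x) + t(x)·f(x) with s(x) ≡ 2x + 4 (mod f), so (2x + 4)·a(x) ≡ 2 (mod f). Multiplying by 2^(-1) ≡ 3 in F_5 gives a(x)^(-1) ≡ 3·(2x + 4) ≡ x + 2 (mod f). Check: (2x + 4)·(x + 2) = 2x^2 + 3x + 3 ≡ 1 (mod x^2 + 4x + 1).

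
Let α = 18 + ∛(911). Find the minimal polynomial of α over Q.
m_α(x) = x^3 - 54x^2 + 972x - 6743

Set β = α - 18 = ∛(911), so β^3 = 911. Then (α - 18)^3 - 911 = 0, i.e. α is a root of g(x) = (x - 18)^3 - 911 = x^3 - 54x^2 + 972x - 6743. Since g(x) = h(x - 18) where h(x) = x^3 - 911, and h is irreducible over Q (because 911 is not a perfect cube, so h has no rational root, and a monic cubic with no rational root is irreducible), g is also irreducible (irreducibility is preserved under the substitution x → x - 18). Hence m_α(x) = x^3 - 54x^2 + 972x - 6743.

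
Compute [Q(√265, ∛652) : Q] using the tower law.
[Q(√265, ∛652) : Q] = 6

Let L = Q(√265, ∛652). Since Q(√265) ⊂ L and [Q(√265):Q] = 2, the tower law gives 2 | [L:Q]. Likewise Q(∛652) ⊂ L with [Q(∛652):Q] = 3 (because 652 is not a perfect cube), so 3 | [L:Q]. As gcd(2,3) = 1, [L:Q] is divisible by 6. Conversely L is generated over Q by √265 and ∛652, so [L:Q] ≤ 2·3 = 6. Therefore [Q(√265, ∛652) : Q] = 6.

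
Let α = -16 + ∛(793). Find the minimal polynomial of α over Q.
m_α(x) = x^3 + 48x^2 + 768x + 3303

Set β = α + 16 = ∛(793), so β^3 = 793. Then (α + 16)^3 - 793 = 0, i.e. α is a root of g(x) = (x + 16)^3 - 793 = x^3 + 48x^2 + 768x + 3303. Since g(x) = h(x + 16) where h(x) = x^3 - 793, and h is irreducible over Q (because 793 is not a perfect cube, so h has no rational root, and a monic cubic with no rational root is irreducible), g is also irreducible (irreducibility is preserved under the substitution x → x + 16). Hence m_α(x) = x^3 + 48x^2 + 768x + 3303.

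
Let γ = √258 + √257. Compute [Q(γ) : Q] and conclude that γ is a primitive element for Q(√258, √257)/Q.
[Q(γ) : Q] = 4 (equivalently, Q(γ) = Q(√258, √257))

Obviously Q(γ) ⊆ Q(√258, √257), and [Q(√258, √257):Q] = 4 (since 258, 257 are distinct squarefree integers > 1 with 66306 not a perfect square). To show equality we compute the minimal polynomial of γ. From γ = √258 + √257: γ^2 = 258 + 2√(66306) + 257 = 515 + 2√(66306), so γ^2 - 515 = 2√(66306); squaring, (γ^2 - 515)^2 = 4·66306, i.e. γ^4 - 1030γ^2 + 265225 - 265224 = 0, i.e. γ^4 - 1030γ^2 + 1 = 0. So γ is a root of x^4 - 1030x^2 + 1. This polynomial is irreducible over Q: it has no rational root (each ±√258 ± √257 is irrational), and any factorization into two quadratics over Q would force √(66306) ∈ Q (pairing opposite roots) or √258, √257 ∈ Q (other pairings), all impossible. Hence [Q(γ):Q] = 4 = [Q(√258, √257):Q], so Q(γ) = Q(√258, √257).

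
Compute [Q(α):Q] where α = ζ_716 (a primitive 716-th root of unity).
[Q(α):Q] = 356

The minimal polynomial of ζ_716 over Q is the 716-th cyclotomic polynomial Φ_716(x), which is irreducible over Q and has degree φ(716) = 356. Hence [Q(α):Q] = φ(716) = 356.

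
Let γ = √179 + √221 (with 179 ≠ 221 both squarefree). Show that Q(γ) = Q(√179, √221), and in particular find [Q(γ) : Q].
[Q(γ) : Q] = 4 (equivalently, Q(γ) = Q(√179, √221))

Obviously Q(γ) ⊆ Q(√179, √221), and [Q(√179, √221):Q] = 4 (since 179, 221 are distinct squarefree integers > 1 with 39559 not a perfect square). To show equality we compute the minimal polynomial of γ. From γ = √179 + √221: γ^2 = 179 + 2√(39559) + 221 = 400 + 2√(39559), so γ^2 - 400 = 2√(39559); squaring, (γ^2 - 400)^2 = 4·39559, i.e. γ^4 - 800γ^2 + 160000 - 158236 = 0, i.e. γ^4 - 800γ^2 + 1764 = 0. So γ is a root of x^4 - 800x^2 + 1764. This polynomial is irreducible over Q: it has no rational root (each ±√179 ± √221 is irrational), and any factorization into two quadratics over Q would force √(39559) ∈ Q (pairing opposite roots) or √179, √221 ∈ Q (other pairings), all impossible. Hence [Q(γ):Q] = 4 = [Q(√179, √221):Q], so Q(γ) = Q(√179, √221).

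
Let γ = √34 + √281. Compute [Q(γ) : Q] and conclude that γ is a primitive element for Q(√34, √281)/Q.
[Q(γ) : Q] = 4 (equivalently, Q(γ) = Q(√34, √281))

Obviously Q(γ) ⊆ Q(√34, √281), and [Q(√34, √281):Q] = 4 (since 34, 281 are distinct squarefree integers > 1 with 9554 not a perfect square). To show equality we compute the minimal polynomial of γ. From γ = √34 + √281: γ^2 = 34 + 2√(9554) + 281 = 315 + 2√(9554), so γ^2 - 315 = 2√(9554); squaring, (γ^2 - 315)^2 = 4·9554, i.e. γ^4 - 630γ^2 + 99225 - 38216 = 0, i.e. γ^4 - 630γ^2 + 61009 = 0. So γ is a root of x^4 - 630x^2 + 61009. This polynomial is irreducible over Q: it has no rational root (each ±√34 ± √281 is irrational), and any factorization into two quadratics over Q would force √(9554) ∈ Q (pairing opposite roots) or √34, √281 ∈ Q (other pairings), all impossible. Hence [Q(γ):Q] = 4 = [Q(√34, √281):Q], so Q(γ) = Q(√34, √281).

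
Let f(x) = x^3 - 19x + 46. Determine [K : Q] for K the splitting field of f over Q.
[K : Q] = 6

By the rational root test, any rational root of the monic integer polynomial f(x) = x^3 - 19x + 46 must be an integer dividing the constant term 46, i.e. one of ±{1, 2, 23, 46}. Evaluating: f(1) = 28, f(-1) = 64, f(2) = 16, f(-2) = 76, f(23) = 11776, f(-23) = -11684, f(46) = 96508, f(-46) = -96416; none is 0, so f has no rational root and is therefore irreducible over Q (a cubic with no linear factor over a field is irreducible). For an irreducible cubic, the Galois group is A_3 or S_3 according as the discriminant disc(f) = -4a^3 - 27b^2 = -4·(-19)^3 - 27·(46)^2 = -29696 is or is not a square in Q. Here disc(f) = -29696 is not a perfect square in Q, so the Galois group of f over Q is not contained in A_3 and must be all of S_3. The splitting field has degree |S_3| = 6 over Q, so [K : Q] = 6.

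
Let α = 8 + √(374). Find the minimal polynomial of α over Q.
m_α(x) = x^2 - 16x - 310

From α - 8 = √(374), squaring gives (α - 8)^2 = 374, i.e. α^2 - 16α + 64 = 374, so α^2 - 16α - 310 = 0. The discriminant of x^2 - 16x - 310 is (-16)^2 - 4·(-310) = 256 + 1240 = 1496, and 4·(374) is not a perfect square in Q since 374 is squarefree and ≠ 1. Hence x^2 - 16x - 310 is irreducible over Q and is the minimal polynomial of α.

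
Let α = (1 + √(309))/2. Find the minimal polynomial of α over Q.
m_α(x) = x^2 - x - 77

From 2α - 1 = √(309), squaring gives (2α - 1)^2 = 309, i.e. 4α^2 - 4α + 1 = 309, so α^2 - α + (1 - 309)/4 = 0. Since 309 ≡ 1 (mod 4), (1 - 309)/4 = -77 ∈ Z. The polynomial x^2 - x - 77 has discriminant 1 - 4·(-77) = 309, which is not a perfect square in Q (d = 309 is squarefree and ≠ 1), so x^2 - x - 77 is irreducible over Q. It is the minimal polynomial of α.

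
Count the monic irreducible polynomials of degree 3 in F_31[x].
There are 9920 monic irreducible polynomials of degree 3 over F_31

Each element of F_{31^3} that lies in no proper subfield is a root of exactly one monic irreducible of degree 3 over F_31, and each such polynomial has 3 distinct roots in F_{31^3}. By Möbius inversion the count is N_31(3) = (1/3) Σ_{d|3} μ(3/d) · 31^d = (1/3)(μ(3)·31^1 + μ(1)·31^3) = 29760/3 = 9920.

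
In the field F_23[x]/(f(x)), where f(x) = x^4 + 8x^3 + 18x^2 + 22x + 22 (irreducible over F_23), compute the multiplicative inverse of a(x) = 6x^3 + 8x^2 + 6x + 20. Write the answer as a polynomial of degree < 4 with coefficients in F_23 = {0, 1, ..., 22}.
a(x)^(-1) ≡ 17x^3 + 16x^2 + 7x + 16 (mod f(x))

Since f is irreducible over F_23, F_23[x]/(f) is a field and a(x) ≠ 0 has an inverse. Apply the extended Euclidean algorithm to f(x) and a(x) in F_23[x]: f(x) = (4x + 19)·a(x) + (3x^2 + 12x + 10);  a(x) = (2x + 10)·(3x^2 + 12x + 10) + (4x + 12);  (3x^2 + 12x + 10) = (18x + 18)·(4x + 12) + (1). The last nonzero remainder is the constant 1 = gcd(f, a) in F_23. Back-substituting through the division chain expresses 1 = s(x)·a(x) + t(x)·f(x) with s(x) ≡ 17x^3 + 16x^2 + 7x + 16 (mod f), so a(x)^(-1) ≡ s(x) = 17x^3 + 16x^2 + 7x + 16 (mod f). Check: (6x^3 + 8x^2 + 6x + 20)·(17x^3 + 16x^2 + 7x + 16) = 10x^6 + 2x^5 + 19x^4 + 13x^3 + 7x^2 + 6x + 21 ≡ 1 (mod x^4 + 8x^3 + 18x^2 + 22x + 22).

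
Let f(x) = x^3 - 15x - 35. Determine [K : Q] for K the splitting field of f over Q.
[K : Q] = 6

By the rational root test, any rational root of the monic integer polynomial f(x) = x^3 - 15x - 35 must be an integer dividing the constant term -35, i.e. one of ±{1, 5, 7, 35}. Evaluating: f(1) = -49, f(-1) = -21, f(5) = 15, f(-5) = -85, f(7) = 203, f(-7) = -273, f(35) = 42315, f(-35) = -42385; none is 0, so f has no rational root and is therefore irreducible over Q (a cubic with no linear factor over a field is irreducible). For an irreducible cubic, the Galois group is A_3 or S_3 according as the discriminant disc(f) = -4a^3 - 27b^2 = -4·(-15)^3 - 27·(-35)^2 = -19575 is or is not a square in Q. Here disc(f) = -19575 is not a perfect square in Q, so the Galois group of f over Q is not contained in A_3 and must be all of S_3. The splitting field has degree |S_3| = 6 over Q, so [K : Q] = 6.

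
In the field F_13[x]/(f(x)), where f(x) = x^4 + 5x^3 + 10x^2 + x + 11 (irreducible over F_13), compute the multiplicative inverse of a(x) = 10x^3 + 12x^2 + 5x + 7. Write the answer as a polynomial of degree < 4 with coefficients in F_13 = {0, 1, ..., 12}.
a(x)^(-1) ≡ 10x^3 + 3x^2 + 4x + 8 (mod f(x))

Since f is irreducible over F_13, F_13[x]/(f) is a field and a(x) ≠ 0 has an inverse. Apply the extended Euclidean algorithm to f(x) and a(x) in F_13[x]: f(x) = (4x + 10)·a(x) + (x + 6);  a(x) = (10x^2 + 4x + 7)·(x + 6) + (4). The last nonzero remainder is the constant 4 = gcd(f, a) in F_13. Back-substituting through the division chain expresses 4 = s(x)·a(x) + t(x)·f(x) with s(x) ≡ x^3 + 12x^2 + 3x + 6 (mod f), so (x^3 + 12x^2 + 3x + 6)·a(x) ≡ 4 (mod f). Multiplying by 4^(-1) ≡ 10 in F_13 gives a(x)^(-1) ≡ 10·(x^3 + 12x^2 + 3x + 6) ≡ 10x^3 + 3x^2 + 4x + 8 (mod f). Check: (10x^3 + 12x^2 + 5x + 7)·(10x^3 + 3x^2 + 4x + 8) = 9x^6 + 7x^5 + 9x^4 + 5x^3 + 7x^2 + 3x + 4 ≡ 1 (mod x^4 + 5x^3 + 10x^2 + x + 11).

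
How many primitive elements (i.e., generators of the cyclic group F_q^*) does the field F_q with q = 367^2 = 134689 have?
There are φ(134688) = 42240 primitive elements

F_q^* is cyclic of order q - 1 = 134688. A cyclic group of order m has exactly φ(m) generators. Here m = 134688 = 2^5 · 3 · 23 · 61, so the number of primitive elements is φ(134688) = 42240.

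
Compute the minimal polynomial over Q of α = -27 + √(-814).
m_α(x) = x^2 + 54x + 1543

From α + 27 = √(-814), squaring gives (α + 27)^2 = -814, i.e. α^2 + 54α + 729 = -814, so α^2 + 54α + 1543 = 0. The discriminant of x^2 + 54x + 1543 is (54)^2 - 4·(1543) = 2916 - 6172 = -3256, and 4·(-814) is not a perfect square in Q since -814 is squarefree and ≠ 1. Hence x^2 + 54x + 1543 is irreducible over Q and is the minimal polynomial of α.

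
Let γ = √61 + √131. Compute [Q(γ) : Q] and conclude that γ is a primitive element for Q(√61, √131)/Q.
[Q(γ) : Q] = 4 (equivalently, Q(γ) = Q(√61, √131))

Obviously Q(γ) ⊆ Q(√61, √131), and [Q(√61, √131):Q] = 4 (since 61, 131 are distinct squarefree integers > 1 with 7991 not a perfect square). To show equality we compute the minimal polynomial of γ. From γ = √61 + √131: γ^2 = 61 + 2√(7991) + 131 = 192 + 2√(7991), so γ^2 - 192 = 2√(7991); squaring, (γ^2 - 192)^2 = 4·7991, i.e. γ^4 - 384γ^2 + 36864 - 31964 = 0, i.e. γ^4 - 384γ^2 + 4900 = 0. So γ is a root of x^4 - 384x^2 + 4900. This polynomial is irreducible over Q: it has no rational root (each ±√61 ± √131 is irrational), and any factorization into two quadratics over Q would force √(7991) ∈ Q (pairing opposite roots) or √61, √131 ∈ Q (other pairings), all impossible. Hence [Q(γ):Q] = 4 = [Q(√61, √131):Q], so Q(γ) = Q(√61, √131).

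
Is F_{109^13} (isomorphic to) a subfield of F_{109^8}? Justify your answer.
No: F_{109^13} is not a subfield of F_{109^8}

F_{p^m} embeds in F_{p^n} iff m | n. Here 13 ∤ 8 (since 8 = 0·13 + 8 with remainder 8 ≠ 0), so F_{109^13} is not a subfield of F_{109^8}. Equivalently: if it were, the tower law would give 13 = [F_{109^13}:F_109] dividing [F_{109^8}:F_109] = 8, contradiction.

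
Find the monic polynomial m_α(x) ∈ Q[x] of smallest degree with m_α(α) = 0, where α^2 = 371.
m_α(x) = x^2 - 371

α satisfies α^2 - 371 = 0, so x^2 - 371 annihilates α. Since d = 371 is squarefree and ≠ 1, it is not a perfect square in Q, so x^2 - 371 has no rational root and is therefore irreducible over Q (a degree-2 polynomial over a field is irreducible iff it has no root). Hence m_α(x) = x^2 - 371.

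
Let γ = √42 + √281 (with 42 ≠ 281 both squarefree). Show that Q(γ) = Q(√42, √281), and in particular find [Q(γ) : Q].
[Q(γ) : Q] = 4 (equivalently, Q(γ) = Q(√42, √281))

Obviously Q(γ) ⊆ Q(√42, √281), and [Q(√42, √281):Q] = 4 (since 42, 281 are distinct squarefree integers > 1 with 11802 not a perfect square). To show equality we compute the minimal polynomial of γ. From γ = √42 + √281: γ^2 = 42 + 2√(11802) + 281 = 323 + 2√(11802), so γ^2 - 323 = 2√(11802); squaring, (γ^2 - 323)^2 = 4·11802, i.e. γ^4 - 646γ^2 + 104329 - 47208 = 0, i.e. γ^4 - 646γ^2 + 57121 = 0. So γ is a root of x^4 - 646x^2 + 57121. This polynomial is irreducible over Q: it has no rational root (each ±√42 ± √281 is irrational), and any factorization into two quadratics over Q would force √(11802) ∈ Q (pairing opposite roots) or √42, √281 ∈ Q (other pairings), all impossible. Hence [Q(γ):Q] = 4 = [Q(√42, √281):Q], so Q(γ) = Q(√42, √281).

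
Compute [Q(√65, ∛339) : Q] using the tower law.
[Q(√65, ∛339) : Q] = 6

Let L = Q(√65, ∛339). Since Q(√65) ⊂ L and [Q(√65):Q] = 2, the tower law gives 2 | [L:Q]. Likewise Q(∛339) ⊂ L with [Q(∛339):Q] = 3 (because 339 is not a perfect cube), so 3 | [L:Q]. As gcd(2,3) = 1, [L:Q] is divisible by 6. Conversely L is generated over Q by √65 and ∛339, so [L:Q] ≤ 2·3 = 6. Therefore [Q(√65, ∛339) : Q] = 6.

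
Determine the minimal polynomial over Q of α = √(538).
m_α(x) = x^2 - 538

α satisfies α^2 - 538 = 0, so x^2 - 538 annihilates α. Since d = 538 is squarefree and ≠ 1, it is not a perfect square in Q, so x^2 - 538 has no rational root and is therefore irreducible over Q (a degree-2 polynomial over a field is irreducible iff it has no root). Hence m_α(x) = x^2 - 538.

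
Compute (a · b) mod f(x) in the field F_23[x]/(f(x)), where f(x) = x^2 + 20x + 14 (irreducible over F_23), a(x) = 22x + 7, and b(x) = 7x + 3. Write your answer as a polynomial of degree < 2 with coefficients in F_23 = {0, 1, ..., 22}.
a · b ≡ 2x + 4 (mod f(x))

Multiply in F_23[x]: a(x)·b(x) = (22x + 7)·(7x + 3) = 16x^2 + 21. This has degree ≥ 2, so divide by f(x) over F_23: 16x^2 + 21 = (16)·(x^2 + 20x + 14) + (2x + 4). Hence a·b ≡ 2x + 4 (mod f). (F_23[x]/(f) is a field with 23^2 = 529 elements since f is irreducible of degree 2.)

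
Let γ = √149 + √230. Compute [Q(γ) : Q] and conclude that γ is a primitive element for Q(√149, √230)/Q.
[Q(γ) : Q] = 4 (equivalently, Q(γ) = Q(√149, √230))

Obviously Q(γ) ⊆ Q(√149, √230), and [Q(√149, √230):Q] = 4 (since 149, 230 are distinct squarefree integers > 1 with 34270 not a perfect square). To show equality we compute the minimal polynomial of γ. From γ = √149 + √230: γ^2 = 149 + 2√(34270) + 230 = 379 + 2√(34270), so γ^2 - 379 = 2√(34270); squaring, (γ^2 - 379)^2 = 4·34270, i.e. γ^4 - 758γ^2 + 143641 - 137080 = 0, i.e. γ^4 - 758γ^2 + 6561 = 0. So γ is a root of x^4 - 758x^2 + 6561. This polynomial is irreducible over Q: it has no rational root (each ±√149 ± √230 is irrational), and any factorization into two quadratics over Q would force √(34270) ∈ Q (pairing opposite roots) or √149, √230 ∈ Q (other pairings), all impossible. Hence [Q(γ):Q] = 4 = [Q(√149, √230):Q], so Q(γ) = Q(√149, √230).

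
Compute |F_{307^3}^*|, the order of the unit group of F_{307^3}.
|F_{307^3}^*| = 28934442

F_{307^3} has 307^3 = 28934443 elements; its multiplicative group consists of all nonzero elements, so |F_{307^3}^*| = 28934443 - 1 = 28934442. (It is cyclic since any finite subgroup of the multiplicative group of a field is cyclic.)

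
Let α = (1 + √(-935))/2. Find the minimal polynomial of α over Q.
m_α(x) = x^2 - x + 234

From 2α - 1 = √(-935), squaring gives (2α - 1)^2 = -935, i.e. 4α^2 - 4α + 1 = -935, so α^2 - α + (1 + 935)/4 = 0. Since -935 ≡ 1 (mod 4), (1 + 935)/4 = 234 ∈ Z. The polynomial x^2 - x + 234 has discriminant 1 - 4·(234) = -935, which is not a perfect square in Q (d = -935 is squarefree and ≠ 1), so x^2 - x + 234 is irreducible over Q. It is the minimal polynomial of α.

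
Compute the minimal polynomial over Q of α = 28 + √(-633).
m_α(x) = x^2 - 56x + 1417

From α - 28 = √(-633), squaring gives (α - 28)^2 = -633, i.e. α^2 - 56α + 784 = -633, so α^2 - 56α + 1417 = 0. The discriminant of x^2 - 56x + 1417 is (-56)^2 - 4·(1417) = 3136 - 5668 = -2532, and 4·(-633) is not a perfect square in Q since -633 is squarefree and ≠ 1. Hence x^2 - 56x + 1417 is irreducible over Q and is the minimal polynomial of α.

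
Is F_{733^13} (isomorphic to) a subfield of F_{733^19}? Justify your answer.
No: F_{733^13} is not a subfield of F_{733^19}

F_{p^m} embeds in F_{p^n} iff m | n. Here 13 ∤ 19 (since 19 = 1·13 + 6 with remainder 6 ≠ 0), so F_{733^13} is not a subfield of F_{733^19}. Equivalently: if it were, the tower law would give 13 = [F_{733^13}:F_733] dividing [F_{733^19}:F_733] = 19, contradiction.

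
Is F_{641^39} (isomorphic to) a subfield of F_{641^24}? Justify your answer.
No: F_{641^39} is not a subfield of F_{641^24}

F_{p^m} embeds in F_{p^n} iff m | n. Here 39 ∤ 24 (since 24 = 0·39 + 24 with remainder 24 ≠ 0), so F_{641^39} is not a subfield of F_{641^24}. Equivalently: if it were, the tower law would give 39 = [F_{641^39}:F_641] dividing [F_{641^24}:F_641] = 24, contradiction.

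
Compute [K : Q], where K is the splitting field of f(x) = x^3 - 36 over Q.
[K : Q] = 6

The roots of x^3 - 36 are ∛36, ω∛36, ω^2∛36 where ω = e^(2πi/3) is a primitive cube root of unity, so K = Q(∛36, ω). Now [Q(∛36):Q] = 3 (since 36 is not a perfect cube, x^3 - 36 is irreducible) and [Q(ω):Q] = 2. Both 2 and 3 divide [K:Q], and [K:Q] ≤ 3·2 = 6, so [K:Q] = 6. (Equivalently: Q(∛36) ⊂ R but ω ∉ R, so [K : Q(∛36)] = 2.)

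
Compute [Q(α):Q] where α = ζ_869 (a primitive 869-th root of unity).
[Q(α):Q] = 780

The minimal polynomial of ζ_869 over Q is the 869-th cyclotomic polynomial Φ_869(x), which is irreducible over Q and has degree φ(869) = 780. Hence [Q(α):Q] = φ(869) = 780.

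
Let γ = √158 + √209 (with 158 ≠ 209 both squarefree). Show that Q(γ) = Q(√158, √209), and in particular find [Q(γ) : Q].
[Q(γ) : Q] = 4 (equivalently, Q(γ) = Q(√158, √209))

Obviously Q(γ) ⊆ Q(√158, √209), and [Q(√158, √209):Q] = 4 (since 158, 209 are distinct squarefree integers > 1 with 33022 not a perfect square). To show equality we compute the minimal polynomial of γ. From γ = √158 + √209: γ^2 = 158 + 2√(33022) + 209 = 367 + 2√(33022), so γ^2 - 367 = 2√(33022); squaring, (γ^2 - 367)^2 = 4·33022, i.e. γ^4 - 734γ^2 + 134689 - 132088 = 0, i.e. γ^4 - 734γ^2 + 2601 = 0. So γ is a root of x^4 - 734x^2 + 2601. This polynomial is irreducible over Q: it has no rational root (each ±√158 ± √209 is irrational), and any factorization into two quadratics over Q would force √(33022) ∈ Q (pairing opposite roots) or √158, √209 ∈ Q (other pairings), all impossible. Hence [Q(γ):Q] = 4 = [Q(√158, √209):Q], so Q(γ) = Q(√158, √209).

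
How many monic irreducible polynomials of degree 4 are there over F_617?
There are 36230933508 monic irreducible polynomials of degree 4 over F_617

Each element of F_{617^4} that lies in no proper subfield is a root of exactly one monic irreducible of degree 4 over F_617, and each such polynomial has 4 distinct roots in F_{617^4}. By Möbius inversion the count is N_617(4) = (1/4) Σ_{d|4} μ(4/d) · 617^d = (1/4)(μ(4)·617^1 + μ(2)·617^2 + μ(1)·617^4) = 144923734032/4 = 36230933508.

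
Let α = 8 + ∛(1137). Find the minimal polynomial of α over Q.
m_α(x) = x^3 - 24x^2 + 192x - 1649

Set β = α - 8 = ∛(1137), so β^3 = 1137. Then (α - 8)^3 - 1137 = 0, i.e. α is a root of g(x) = (x - 8)^3 - 1137 = x^3 - 24x^2 + 192x - 1649. Since g(x) = h(x - 8) where h(x) = x^3 - 1137, and h is irreducible over Q (because 1137 is not a perfect cube, so h has no rational root, and a monic cubic with no rational root is irreducible), g is also irreducible (irreducibility is preserved under the substitution x → x - 8). Hence m_α(x) = x^3 - 24x^2 + 192x - 1649.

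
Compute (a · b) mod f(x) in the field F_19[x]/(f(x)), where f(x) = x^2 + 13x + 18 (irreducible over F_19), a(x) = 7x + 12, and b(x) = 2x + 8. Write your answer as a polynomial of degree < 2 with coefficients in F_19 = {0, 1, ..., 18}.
a · b ≡ 12x + 15 (mod f(x))

Multiply in F_19[x]: a(x)·b(x) = (7x + 12)·(2x + 8) = 14x^2 + 4x + 1. This has degree ≥ 2, so divide by f(x) over F_19: 14x^2 + 4x + 1 = (14)·(x^2 + 13x + 18) + (12x + 15). Hence a·b ≡ 12x + 15 (mod f). (F_19[x]/(f) is a field with 19^2 = 361 elements since f is irreducible of degree 2.)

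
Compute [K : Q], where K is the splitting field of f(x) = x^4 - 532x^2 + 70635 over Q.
[K : Q] = 4

Solving the quadratic in x^2: x^2 = (532 ± √(532^2 - 4·70635))/2 = (532 ± √484)/2 = (532 ± 22)/2, giving x^2 = 277 or x^2 = 255. So f(x) = (x^2 - 277)(x^2 - 255) and the roots of f are ±√277, ±√255. Hence the splitting field is K = Q(√277, √255). Since 277 and 255 are distinct squarefree integers > 1, their product 70635 is not a perfect square, so √255 ∉ Q(√277). By the tower law [K:Q] = [Q(√277,√255):Q(√277)] · [Q(√277):Q] = 2 · 2 = 4.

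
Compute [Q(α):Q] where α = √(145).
[Q(α):Q] = 2

[Q(α):Q] equals the degree of the minimal polynomial of α. Here α^2 = 145 and x^2 - 145 is irreducible (d = 145 is squarefree, ≠ 1, hence not a square), so deg(m_α) = 2. Thus [Q(α):Q] = 2.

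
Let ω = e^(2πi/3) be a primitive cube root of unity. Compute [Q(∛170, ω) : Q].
[Q(∛170, ω) : Q] = 6

[Q(∛170):Q] = 3 (min poly x^3 - 170, irreducible since 170 is not a perfect cube). [Q(ω):Q] = 2 (min poly x^2 + x + 1). Since Q(∛170) ⊂ R and ω ∉ R, we have ω ∉ Q(∛170), so x^2 + x + 1 remains irreducible over Q(∛170) and [Q(∛170, ω) : Q(∛170)] = 2. By the tower law, [Q(∛170, ω) : Q] = 3 · 2 = 6. (In fact Q(∛170, ω) is the splitting field of x^3 - 170 over Q.)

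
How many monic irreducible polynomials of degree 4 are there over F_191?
There are 332706720 monic irreducible polynomials of degree 4 over F_191

Each element of F_{191^4} that lies in no proper subfield is a root of exactly one monic irreducible of degree 4 over F_191, and each such polynomial has 4 distinct roots in F_{191^4}. By Möbius inversion the count is N_191(4) = (1/4) Σ_{d|4} μ(4/d) · 191^d = (1/4)(μ(4)·191^1 + μ(2)·191^2 + μ(1)·191^4) = 1330826880/4 = 332706720.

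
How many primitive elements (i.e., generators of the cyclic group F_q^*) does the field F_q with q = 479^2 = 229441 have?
There are φ(229440) = 60928 primitive elements

F_q^* is cyclic of order q - 1 = 229440. A cyclic group of order m has exactly φ(m) generators. Here m = 229440 = 2^6 · 3 · 5 · 239, so the number of primitive elements is φ(229440) = 60928.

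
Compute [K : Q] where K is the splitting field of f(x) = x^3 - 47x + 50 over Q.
[K : Q] = 6

By the rational root test, any rational root of the monic integer polynomial f(x) = x^3 - 47x + 50 must be an integer dividing the constant term 50, i.e. one of ±{1, 2, 5, 10, 25, 50}. Evaluating: f(1) = 4, f(-1) = 96, f(2) = -36, f(-2) = 136, f(5) = -60, f(-5) = 160, f(10) = 580, f(-10) = -480, f(25) = 14500, f(-25) = -14400, f(50) = 122700, f(-50) = -122600; none is 0, so f has no rational root and is therefore irreducible over Q (a cubic with no linear factor over a field is irreducible). For an irreducible cubic, the Galois group is A_3 or S_3 according as the discriminant disc(f) = -4a^3 - 27b^2 = -4·(-47)^3 - 27·(50)^2 = 347792 is or is not a square in Q. Here disc(f) = 347792 is not a perfect square in Q, so the Galois group of f over Q is not contained in A_3 and must be all of S_3. The splitting field has degree |S_3| = 6 over Q, so [K : Q] = 6.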